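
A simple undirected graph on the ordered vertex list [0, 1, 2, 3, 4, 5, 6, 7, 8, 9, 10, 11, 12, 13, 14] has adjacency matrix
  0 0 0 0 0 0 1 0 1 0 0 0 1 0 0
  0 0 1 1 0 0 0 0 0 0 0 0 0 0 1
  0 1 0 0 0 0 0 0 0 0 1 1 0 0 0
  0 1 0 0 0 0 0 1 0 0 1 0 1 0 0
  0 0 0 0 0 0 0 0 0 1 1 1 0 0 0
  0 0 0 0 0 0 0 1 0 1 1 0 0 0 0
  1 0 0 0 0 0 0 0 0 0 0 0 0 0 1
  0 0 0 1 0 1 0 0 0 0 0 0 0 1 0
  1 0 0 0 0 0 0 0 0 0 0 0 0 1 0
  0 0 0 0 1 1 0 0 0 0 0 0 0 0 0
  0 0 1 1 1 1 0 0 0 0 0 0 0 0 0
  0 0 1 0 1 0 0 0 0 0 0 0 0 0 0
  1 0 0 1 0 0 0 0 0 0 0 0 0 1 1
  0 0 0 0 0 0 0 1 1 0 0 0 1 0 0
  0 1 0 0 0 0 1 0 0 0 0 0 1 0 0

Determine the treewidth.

A width-3 tree decomposition is:
Bags: B1 = {2, 4, 9, 11}  B2 = {2, 4, 9, 10}  B3 = {2, 5, 9, 10}  B4 = {1, 2, 5, 10}  B5 = {1, 3, 5, 10}  B6 = {1, 3, 5, 7}  B7 = {1, 3, 7, 14}  B8 = {3, 7, 12, 14}  B9 = {7, 12, 13, 14}  B10 = {6, 12, 13, 14}  B11 = {0, 6, 12, 13}  B12 = {0, 6, 8, 13}
Tree: B1–B2, B2–B3, B3–B4, B4–B5, B5–B6, B6–B7, B7–B8, B8–B9, B9–B10, B10–B11, B11–B12
Every bag has size at most 4, so the width is 4 − 1 = 3 and tw(G) ≤ 3. For the lower bound: the 4 vertex sets {4,9,11}, {2}, {10}, {1,3,5,7} are disjoint, each induces a connected subgraph, and every pair is joined by at least one edge of G. Contracting each set to a single vertex therefore yields K_{4} as a minor, and since treewidth is minor-monotone, tw(G) ≥ tw(K_{4}) = 3. Combining the bounds, tw(G) = 3.

3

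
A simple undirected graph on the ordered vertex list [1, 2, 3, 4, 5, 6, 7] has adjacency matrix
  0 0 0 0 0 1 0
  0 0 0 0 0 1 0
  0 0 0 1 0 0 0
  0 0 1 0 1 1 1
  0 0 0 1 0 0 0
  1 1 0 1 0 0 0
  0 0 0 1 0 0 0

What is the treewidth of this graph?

1

A width-1 tree decomposition is:
Bags: B1 = {2, 6}  B2 = {4, 6}  B3 = {1, 6}  B4 = {3, 4}  B5 = {4, 5}  B6 = {4, 7}
Tree: B1–B2, B2–B3, B2–B4, B4–B5, B4–B6
Each bag holds 2 vertices, so the decomposition has width 1, which upper-bounds the treewidth. Any graph with an edge has treewidth ≥ 1, and G has the edge 6–2. The upper and lower bounds meet at 1, so that is the treewidth.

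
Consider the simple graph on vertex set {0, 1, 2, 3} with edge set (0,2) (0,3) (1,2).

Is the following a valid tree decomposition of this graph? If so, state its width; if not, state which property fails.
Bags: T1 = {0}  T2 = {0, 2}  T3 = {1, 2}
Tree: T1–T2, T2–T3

A tree decomposition must satisfy three properties: every vertex lies in some bag; for every edge, both endpoints lie together in some bag; and for every vertex, the bags containing it form a connected subtree. Here vertex 3 appears in no bag, so the decomposition is invalid.

No — vertex 3 appears in no bag.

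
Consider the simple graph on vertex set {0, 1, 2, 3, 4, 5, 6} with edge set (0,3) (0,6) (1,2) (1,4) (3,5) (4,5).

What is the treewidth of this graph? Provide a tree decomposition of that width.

Treewidth 1.
One optimal decomposition is:
Bags: B1 = {0, 6}  B2 = {0, 3}  B3 = {3, 5}  B4 = {4, 5}  B5 = {1, 4}  B6 = {1, 2}
Tree: B1–B2, B2–B3, B3–B4, B4–B5, B5–B6

Each bag holds 2 vertices, so the decomposition has width 1, which upper-bounds the treewidth. G has an edge, so its treewidth is at least 1. Hence tw(G) = 1 exactly.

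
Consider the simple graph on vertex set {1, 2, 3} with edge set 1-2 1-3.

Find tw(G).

1

A width-1 tree decomposition is:
Bags: B1 = {1, 2}  B2 = {1, 3}
Tree: B1–B2
Every bag has size at most 2, so the width is 2 − 1 = 1 and tw(G) ≤ 1. Any graph with an edge has treewidth ≥ 1, and G has the edge 2–1. Hence tw(G) = 1 exactly.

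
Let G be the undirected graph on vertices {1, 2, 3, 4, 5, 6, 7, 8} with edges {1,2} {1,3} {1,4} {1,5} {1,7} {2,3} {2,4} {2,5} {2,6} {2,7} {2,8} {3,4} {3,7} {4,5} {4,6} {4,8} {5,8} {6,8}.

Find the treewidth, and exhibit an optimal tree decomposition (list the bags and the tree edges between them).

Every bag has size at most 4, so the width is 4 − 1 = 3 and tw(G) ≤ 3. On the other hand G contains the 4-clique {2, 4, 5, 8}. A clique must lie in a single bag of any decomposition, so no decomposition can have width below 3. Hence tw(G) = 3 exactly.

Treewidth 3.
One optimal decomposition is:
Bags: B1 = {1, 2, 3, 7}  B2 = {1, 2, 3, 4}  B3 = {1, 2, 4, 5}  B4 = {2, 4, 5, 8}  B5 = {2, 4, 6, 8}
Tree: B1–B2, B2–B3, B3–B4, B4–B5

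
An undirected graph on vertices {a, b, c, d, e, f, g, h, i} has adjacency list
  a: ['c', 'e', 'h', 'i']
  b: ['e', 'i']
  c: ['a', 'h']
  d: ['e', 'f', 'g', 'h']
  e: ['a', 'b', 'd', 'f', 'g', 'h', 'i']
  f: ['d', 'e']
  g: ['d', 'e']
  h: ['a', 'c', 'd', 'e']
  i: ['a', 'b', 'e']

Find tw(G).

A width-2 tree decomposition is:
Bags: B1 = {a, e, h}  B2 = {d, e, h}  B3 = {d, e, f}  B4 = {a, e, i}  B5 = {b, e, i}  B6 = {d, e, g}  B7 = {a, c, h}
Tree: B1–B2, B2–B3, B1–B4, B4–B5, B2–B6, B1–B7
The largest bag has 3 vertices, giving width 2; this decomposition certifies tw(G) ≤ 2. On the other hand G contains the 3-clique {d, e, g}. A clique must lie in a single bag of any decomposition, so no decomposition can have width below 2. Therefore the treewidth is 2.

2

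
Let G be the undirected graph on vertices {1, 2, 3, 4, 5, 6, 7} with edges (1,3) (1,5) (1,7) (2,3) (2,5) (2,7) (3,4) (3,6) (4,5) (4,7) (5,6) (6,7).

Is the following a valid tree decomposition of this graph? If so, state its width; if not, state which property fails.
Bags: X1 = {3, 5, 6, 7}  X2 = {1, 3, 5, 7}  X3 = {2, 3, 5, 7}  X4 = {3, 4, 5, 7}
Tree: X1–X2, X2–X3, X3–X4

Yes; width 3.

Checking the three conditions: (i) the bags cover all of {1, 2, 3, 4, 5, 6, 7}; (ii) for each edge, some bag contains both endpoints; (iii) the bags containing any fixed vertex form a subtree. All hold, so the decomposition is valid with width 4 − 1 = 3.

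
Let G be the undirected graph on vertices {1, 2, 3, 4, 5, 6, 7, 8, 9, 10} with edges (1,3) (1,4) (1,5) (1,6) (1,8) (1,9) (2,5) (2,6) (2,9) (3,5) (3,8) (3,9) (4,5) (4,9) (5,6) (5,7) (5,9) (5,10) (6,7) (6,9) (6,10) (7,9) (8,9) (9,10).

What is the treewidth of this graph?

3

A width-3 tree decomposition is:
Bags: B1 = {1, 3, 8, 9}  B2 = {1, 3, 5, 9}  B3 = {1, 5, 6, 9}  B4 = {5, 6, 9, 10}  B5 = {5, 6, 7, 9}  B6 = {2, 5, 6, 9}  B7 = {1, 4, 5, 9}
Tree: B1–B2, B2–B3, B3–B4, B4–B5, B4–B6, B3–B7
Every bag has size at most 4, so the width is 4 − 1 = 3 and tw(G) ≤ 3. For the lower bound, the 4 vertices {1, 3, 8, 9} are pairwise adjacent, and any tree decomposition puts a clique entirely inside one bag — forcing width ≥ 3. Combining the bounds, tw(G) = 3.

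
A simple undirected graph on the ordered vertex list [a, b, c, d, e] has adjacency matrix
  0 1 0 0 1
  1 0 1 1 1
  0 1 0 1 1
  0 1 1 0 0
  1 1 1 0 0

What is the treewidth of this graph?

2

A width-2 tree decomposition is:
Bags: B1 = {b, c, e}  B2 = {b, c, d}  B3 = {a, b, e}
Tree: B1–B2, B1–B3
The largest bag has 3 vertices, giving width 2; this decomposition certifies tw(G) ≤ 2. For the lower bound, the 3 vertices {b, c, d} are pairwise adjacent, and any tree decomposition puts a clique entirely inside one bag — forcing width ≥ 2. The upper and lower bounds meet at 2, so that is the treewidth.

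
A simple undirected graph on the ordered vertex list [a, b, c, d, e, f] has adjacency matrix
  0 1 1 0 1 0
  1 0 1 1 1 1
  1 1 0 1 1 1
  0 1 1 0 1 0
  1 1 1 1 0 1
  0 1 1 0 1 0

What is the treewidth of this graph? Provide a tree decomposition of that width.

The largest bag has 4 vertices, giving width 3; this decomposition certifies tw(G) ≤ 3. For the lower bound, the 4 vertices {b, c, d, e} are pairwise adjacent, and any tree decomposition puts a clique entirely inside one bag — forcing width ≥ 3. Combining the bounds, tw(G) = 3.

Treewidth 3.
Bags: B1 = {a, b, c, e}  B2 = {b, c, e, f}  B3 = {b, c, d, e}
Tree: B1–B2, B1–B3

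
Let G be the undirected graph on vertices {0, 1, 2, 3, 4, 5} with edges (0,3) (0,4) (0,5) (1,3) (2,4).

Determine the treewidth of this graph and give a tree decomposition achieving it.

Every bag has size at most 2, so the width is 2 − 1 = 1 and tw(G) ≤ 1. Since G has at least one edge (e.g. 4–0), it is not an edgeless graph, so tw(G) ≥ 1. The upper and lower bounds meet at 1, so that is the treewidth.

Treewidth 1.
One optimal decomposition is:
Bags: B1 = {0, 4}  B2 = {0, 5}  B3 = {0, 3}  B4 = {2, 4}  B5 = {1, 3}
Tree: B1–B2, B2–B3, B1–B4, B3–B5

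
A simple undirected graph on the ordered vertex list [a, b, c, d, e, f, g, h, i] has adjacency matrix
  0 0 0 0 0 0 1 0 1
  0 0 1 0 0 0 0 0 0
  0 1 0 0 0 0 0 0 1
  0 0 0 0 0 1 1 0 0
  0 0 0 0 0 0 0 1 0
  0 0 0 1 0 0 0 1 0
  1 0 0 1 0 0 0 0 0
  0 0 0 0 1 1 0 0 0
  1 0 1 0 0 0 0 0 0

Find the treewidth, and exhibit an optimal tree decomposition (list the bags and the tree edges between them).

Treewidth 1.
One optimal decomposition is:
Bags: B1 = {e, h}  B2 = {f, h}  B3 = {d, f}  B4 = {d, g}  B5 = {a, g}  B6 = {a, i}  B7 = {c, i}  B8 = {b, c}
Tree: B1–B2, B2–B3, B3–B4, B4–B5, B5–B6, B6–B7, B7–B8

Each bag holds 2 vertices, so the decomposition has width 1, which upper-bounds the treewidth. Any graph with an edge has treewidth ≥ 1, and G has the edge e–h. Therefore the treewidth is 1.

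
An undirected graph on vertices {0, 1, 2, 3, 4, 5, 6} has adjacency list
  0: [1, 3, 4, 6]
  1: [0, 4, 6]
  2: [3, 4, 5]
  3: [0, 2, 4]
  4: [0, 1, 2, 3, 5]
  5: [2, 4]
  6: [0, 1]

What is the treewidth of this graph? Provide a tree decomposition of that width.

Treewidth 2.
One optimal decomposition is:
Bags: B1 = {0, 3, 4}  B2 = {2, 3, 4}  B3 = {2, 4, 5}  B4 = {0, 1, 4}  B5 = {0, 1, 6}
Tree: B1–B2, B2–B3, B1–B4, B4–B5

Each bag holds 3 vertices, so the decomposition has width 2, which upper-bounds the treewidth. For the lower bound, the 3 vertices {0, 1, 4} are pairwise adjacent, and any tree decomposition puts a clique entirely inside one bag — forcing width ≥ 2. Combining the bounds, tw(G) = 2.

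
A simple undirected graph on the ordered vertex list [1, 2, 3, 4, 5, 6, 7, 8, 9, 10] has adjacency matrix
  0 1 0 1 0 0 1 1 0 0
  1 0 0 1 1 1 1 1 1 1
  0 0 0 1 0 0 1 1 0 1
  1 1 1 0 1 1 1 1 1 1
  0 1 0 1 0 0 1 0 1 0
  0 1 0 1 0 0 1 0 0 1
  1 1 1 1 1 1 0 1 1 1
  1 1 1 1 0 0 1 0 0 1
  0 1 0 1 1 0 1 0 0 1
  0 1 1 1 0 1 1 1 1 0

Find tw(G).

4

A width-4 tree decomposition is:
Bags: B1 = {2, 4, 7, 8, 10}  B2 = {2, 4, 7, 9, 10}  B3 = {3, 4, 7, 8, 10}  B4 = {2, 4, 6, 7, 10}  B5 = {2, 4, 5, 7, 9}  B6 = {1, 2, 4, 7, 8}
Tree: B1–B2, B1–B3, B1–B4, B2–B5, B1–B6
Each bag holds 5 vertices, so the decomposition has width 4, which upper-bounds the treewidth. Conversely, {1, 2, 4, 7, 8} is a clique of size 5, and the vertices of any clique must share a bag in every tree decomposition; so some bag has ≥ 5 vertices and tw(G) ≥ 4. Combining the bounds, tw(G) = 4.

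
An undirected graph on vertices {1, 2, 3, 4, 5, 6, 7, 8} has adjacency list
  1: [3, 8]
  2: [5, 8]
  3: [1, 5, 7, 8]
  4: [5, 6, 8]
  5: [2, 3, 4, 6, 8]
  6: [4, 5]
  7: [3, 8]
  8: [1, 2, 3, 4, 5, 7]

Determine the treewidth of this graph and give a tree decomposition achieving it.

Every bag has size at most 3, so the width is 3 − 1 = 2 and tw(G) ≤ 2. For the lower bound, the 3 vertices {2, 5, 8} are pairwise adjacent, and any tree decomposition puts a clique entirely inside one bag — forcing width ≥ 2. The upper and lower bounds meet at 2, so that is the treewidth.

Treewidth 2.
One optimal decomposition is:
Bags: B1 = {4, 5, 6}  B2 = {4, 5, 8}  B3 = {3, 5, 8}  B4 = {3, 7, 8}  B5 = {1, 3, 8}  B6 = {2, 5, 8}
Tree: B1–B2, B2–B3, B3–B4, B4–B5, B2–B6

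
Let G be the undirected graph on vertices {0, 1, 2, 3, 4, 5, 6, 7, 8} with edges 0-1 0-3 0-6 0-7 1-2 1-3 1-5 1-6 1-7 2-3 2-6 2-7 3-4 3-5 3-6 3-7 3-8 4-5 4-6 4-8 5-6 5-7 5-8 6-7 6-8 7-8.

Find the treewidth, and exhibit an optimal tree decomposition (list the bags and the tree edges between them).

Each bag holds 5 vertices, so the decomposition has width 4, which upper-bounds the treewidth. For the lower bound, the 5 vertices {3, 4, 5, 6, 8} are pairwise adjacent, and any tree decomposition puts a clique entirely inside one bag — forcing width ≥ 4. Therefore the treewidth is 4.

Treewidth 4.
One optimal decomposition is:
Bags: B1 = {1, 3, 5, 6, 7}  B2 = {3, 5, 6, 7, 8}  B3 = {1, 2, 3, 6, 7}  B4 = {3, 4, 5, 6, 8}  B5 = {0, 1, 3, 6, 7}
Tree: B1–B2, B1–B3, B2–B4, B3–B5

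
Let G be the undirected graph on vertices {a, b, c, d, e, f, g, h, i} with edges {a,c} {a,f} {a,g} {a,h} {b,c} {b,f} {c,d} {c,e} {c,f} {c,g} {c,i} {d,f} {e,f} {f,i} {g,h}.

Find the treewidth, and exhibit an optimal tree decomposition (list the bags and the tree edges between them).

Each bag holds 3 vertices, so the decomposition has width 2, which upper-bounds the treewidth. Conversely, {a, g, h} is a clique of size 3, and the vertices of any clique must share a bag in every tree decomposition; so some bag has ≥ 3 vertices and tw(G) ≥ 2. Hence tw(G) = 2 exactly.

Treewidth 2.
One optimal decomposition is:
Bags: B1 = {a, c, f}  B2 = {a, c, g}  B3 = {c, f, i}  B4 = {b, c, f}  B5 = {a, g, h}  B6 = {c, e, f}  B7 = {c, d, f}
Tree: B1–B2, B1–B3, B3–B4, B2–B5, B1–B6, B4–B7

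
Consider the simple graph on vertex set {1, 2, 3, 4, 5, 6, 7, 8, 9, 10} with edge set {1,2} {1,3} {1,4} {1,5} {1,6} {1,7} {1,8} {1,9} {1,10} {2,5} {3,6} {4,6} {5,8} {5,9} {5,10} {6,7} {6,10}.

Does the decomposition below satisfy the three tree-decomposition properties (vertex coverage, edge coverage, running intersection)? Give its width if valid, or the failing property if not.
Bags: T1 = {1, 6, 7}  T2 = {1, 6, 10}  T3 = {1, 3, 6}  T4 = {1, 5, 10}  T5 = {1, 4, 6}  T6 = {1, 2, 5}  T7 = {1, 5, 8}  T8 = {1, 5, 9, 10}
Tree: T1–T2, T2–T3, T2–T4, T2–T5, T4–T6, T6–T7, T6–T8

No — bags containing vertex 10 are not connected in the tree.

A tree decomposition must satisfy three properties: every vertex lies in some bag; for every edge, both endpoints lie together in some bag; and for every vertex, the bags containing it form a connected subtree. Here bags containing vertex 10 are not connected in the tree, so the decomposition is invalid.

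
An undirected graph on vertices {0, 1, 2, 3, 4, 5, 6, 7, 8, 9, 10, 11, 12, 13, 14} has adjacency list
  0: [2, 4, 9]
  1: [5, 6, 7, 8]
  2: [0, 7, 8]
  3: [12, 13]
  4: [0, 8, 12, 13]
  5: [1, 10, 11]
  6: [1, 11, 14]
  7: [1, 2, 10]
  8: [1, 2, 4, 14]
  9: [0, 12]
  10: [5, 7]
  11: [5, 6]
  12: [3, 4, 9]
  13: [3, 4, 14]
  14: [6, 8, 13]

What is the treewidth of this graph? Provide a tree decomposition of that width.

Treewidth 3.
Bags: B1 = {3, 9, 12, 13}  B2 = {4, 9, 12, 13}  B3 = {0, 4, 9, 13}  B4 = {0, 4, 13, 14}  B5 = {0, 4, 8, 14}  B6 = {0, 2, 8, 14}  B7 = {2, 6, 8, 14}  B8 = {1, 2, 6, 8}  B9 = {1, 2, 6, 7}  B10 = {1, 6, 7, 11}  B11 = {1, 5, 7, 11}  B12 = {5, 7, 10, 11}
Tree: B1–B2, B2–B3, B3–B4, B4–B5, B5–B6, B6–B7, B7–B8, B8–B9, B9–B10, B10–B11, B11–B12

Each bag holds 4 vertices, so the decomposition has width 3, which upper-bounds the treewidth. For the lower bound: the 4 vertex sets {3,9,12}, {13}, {4}, {0,2,8,14} are disjoint, each induces a connected subgraph, and every pair is joined by at least one edge of G. Contracting each set to a single vertex therefore yields K_{4} as a minor, and since treewidth is minor-monotone, tw(G) ≥ tw(K_{4}) = 3. Therefore the treewidth is 3.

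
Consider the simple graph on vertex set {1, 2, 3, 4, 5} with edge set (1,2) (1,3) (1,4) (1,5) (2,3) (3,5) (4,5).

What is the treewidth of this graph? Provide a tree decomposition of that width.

Each bag holds 3 vertices, so the decomposition has width 2, which upper-bounds the treewidth. Conversely, {1, 2, 3} is a clique of size 3, and the vertices of any clique must share a bag in every tree decomposition; so some bag has ≥ 3 vertices and tw(G) ≥ 2. Therefore the treewidth is 2.

Treewidth 2.
One optimal decomposition is:
Bags: B1 = {1, 3, 5}  B2 = {1, 4, 5}  B3 = {1, 2, 3}
Tree: B1–B2, B1–B3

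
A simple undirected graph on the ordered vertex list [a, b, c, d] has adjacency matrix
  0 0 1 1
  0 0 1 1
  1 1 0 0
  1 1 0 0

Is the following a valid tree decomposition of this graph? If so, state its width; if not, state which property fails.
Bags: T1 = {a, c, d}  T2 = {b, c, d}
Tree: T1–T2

Checking the three conditions: (i) the bags cover all of {a, b, c, d}; (ii) for each edge, some bag contains both endpoints; (iii) the bags containing any fixed vertex form a subtree. All hold, so the decomposition is valid with width 3 − 1 = 2.

Yes; width 2.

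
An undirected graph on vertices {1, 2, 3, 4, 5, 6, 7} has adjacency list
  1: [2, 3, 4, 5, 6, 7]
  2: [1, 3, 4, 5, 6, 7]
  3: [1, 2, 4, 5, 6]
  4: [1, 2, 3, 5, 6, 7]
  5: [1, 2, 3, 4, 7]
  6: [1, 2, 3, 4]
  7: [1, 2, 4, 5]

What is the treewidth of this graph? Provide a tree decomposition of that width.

The largest bag has 5 vertices, giving width 4; this decomposition certifies tw(G) ≤ 4. Conversely, {1, 2, 3, 4, 5} is a clique of size 5, and the vertices of any clique must share a bag in every tree decomposition; so some bag has ≥ 5 vertices and tw(G) ≥ 4. The upper and lower bounds meet at 4, so that is the treewidth.

Treewidth 4.
One optimal decomposition is:
Bags: B1 = {1, 2, 3, 4, 5}  B2 = {1, 2, 4, 5, 7}  B3 = {1, 2, 3, 4, 6}
Tree: B1–B2, B1–B3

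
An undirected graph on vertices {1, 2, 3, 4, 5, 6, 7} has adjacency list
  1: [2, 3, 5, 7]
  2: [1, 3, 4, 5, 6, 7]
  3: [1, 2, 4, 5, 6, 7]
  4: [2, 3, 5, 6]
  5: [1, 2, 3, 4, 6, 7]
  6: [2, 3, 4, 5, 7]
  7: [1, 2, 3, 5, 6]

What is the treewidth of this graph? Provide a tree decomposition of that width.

The largest bag has 5 vertices, giving width 4; this decomposition certifies tw(G) ≤ 4. Conversely, {1, 2, 3, 5, 7} is a clique of size 5, and the vertices of any clique must share a bag in every tree decomposition; so some bag has ≥ 5 vertices and tw(G) ≥ 4. Hence tw(G) = 4 exactly.

Treewidth 4.
One optimal decomposition is:
Bags: B1 = {2, 3, 5, 6, 7}  B2 = {2, 3, 4, 5, 6}  B3 = {1, 2, 3, 5, 7}
Tree: B1–B2, B1–B3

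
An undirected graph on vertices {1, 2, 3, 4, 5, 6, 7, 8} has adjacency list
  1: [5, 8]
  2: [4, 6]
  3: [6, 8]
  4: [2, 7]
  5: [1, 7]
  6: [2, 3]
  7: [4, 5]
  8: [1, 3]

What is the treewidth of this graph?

2

A width-2 tree decomposition is:
Bags: B1 = {2, 4, 6}  B2 = {3, 4, 6}  B3 = {3, 4, 8}  B4 = {1, 4, 8}  B5 = {1, 4, 5}  B6 = {4, 5, 7}
Tree: B1–B2, B2–B3, B3–B4, B4–B5, B5–B6
Every bag has size at most 3, so the width is 3 − 1 = 2 and tw(G) ≤ 2. The edges 4–2–6–3–8–1–5–7–4 form a cycle, so G is not a tree and its treewidth is at least 2. Hence tw(G) = 2 exactly.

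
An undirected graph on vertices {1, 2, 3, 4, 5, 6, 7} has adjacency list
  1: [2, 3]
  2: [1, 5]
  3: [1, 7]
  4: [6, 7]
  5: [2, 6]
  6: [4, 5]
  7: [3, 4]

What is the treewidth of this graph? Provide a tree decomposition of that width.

Treewidth 2.
Bags: B1 = {1, 3, 7}  B2 = {1, 4, 7}  B3 = {1, 4, 6}  B4 = {1, 5, 6}  B5 = {1, 2, 5}
Tree: B1–B2, B2–B3, B3–B4, B4–B5

Each bag holds 3 vertices, so the decomposition has width 2, which upper-bounds the treewidth. The edges 1–3–7–4–6–5–2–1 form a cycle, so G is not a tree and its treewidth is at least 2. Hence tw(G) = 2 exactly.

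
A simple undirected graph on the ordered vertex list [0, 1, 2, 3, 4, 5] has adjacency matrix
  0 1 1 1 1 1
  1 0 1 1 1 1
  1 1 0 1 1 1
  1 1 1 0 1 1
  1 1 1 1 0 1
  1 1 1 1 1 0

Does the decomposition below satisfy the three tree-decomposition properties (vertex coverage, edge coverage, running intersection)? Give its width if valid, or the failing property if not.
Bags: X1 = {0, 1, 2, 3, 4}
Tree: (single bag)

No — vertex 5 appears in no bag.

A tree decomposition must satisfy three properties: every vertex lies in some bag; for every edge, both endpoints lie together in some bag; and for every vertex, the bags containing it form a connected subtree. Here vertex 5 appears in no bag, so the decomposition is invalid.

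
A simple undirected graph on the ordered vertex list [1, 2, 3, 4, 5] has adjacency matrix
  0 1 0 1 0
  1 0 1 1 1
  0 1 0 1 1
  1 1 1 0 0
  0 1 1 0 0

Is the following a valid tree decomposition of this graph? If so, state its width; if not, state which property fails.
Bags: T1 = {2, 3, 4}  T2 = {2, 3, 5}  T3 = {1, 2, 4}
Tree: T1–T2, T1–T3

Every vertex of G appears in some bag (union = {1, 2, 3, 4, 5}); every edge is covered by a bag; and for each vertex v the set of bags containing v is connected in the bag tree. The decomposition is therefore valid. The largest bag has 3 vertices, so the width is 2.

Yes; width 2.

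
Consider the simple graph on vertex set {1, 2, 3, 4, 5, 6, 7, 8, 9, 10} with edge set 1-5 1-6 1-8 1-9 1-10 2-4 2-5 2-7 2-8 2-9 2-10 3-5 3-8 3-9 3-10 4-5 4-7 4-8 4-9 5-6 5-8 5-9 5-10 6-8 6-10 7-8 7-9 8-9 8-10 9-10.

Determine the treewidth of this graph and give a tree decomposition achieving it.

Every bag has size at most 5, so the width is 5 − 1 = 4 and tw(G) ≤ 4. Conversely, {1, 5, 8, 9, 10} is a clique of size 5, and the vertices of any clique must share a bag in every tree decomposition; so some bag has ≥ 5 vertices and tw(G) ≥ 4. Therefore the treewidth is 4.

Treewidth 4.
One such decomposition:
Bags: B1 = {2, 4, 5, 8, 9}  B2 = {2, 5, 8, 9, 10}  B3 = {2, 4, 7, 8, 9}  B4 = {3, 5, 8, 9, 10}  B5 = {1, 5, 8, 9, 10}  B6 = {1, 5, 6, 8, 10}
Tree: B1–B2, B1–B3, B2–B4, B2–B5, B5–B6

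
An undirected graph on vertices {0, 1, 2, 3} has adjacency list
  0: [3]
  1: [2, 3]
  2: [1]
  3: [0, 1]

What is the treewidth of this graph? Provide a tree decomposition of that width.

Treewidth 1.
One such decomposition:
Bags: B1 = {1, 2}  B2 = {1, 3}  B3 = {0, 3}
Tree: B1–B2, B2–B3

Each bag holds 2 vertices, so the decomposition has width 1, which upper-bounds the treewidth. Any graph with an edge has treewidth ≥ 1, and G has the edge 2–1. Therefore the treewidth is 1.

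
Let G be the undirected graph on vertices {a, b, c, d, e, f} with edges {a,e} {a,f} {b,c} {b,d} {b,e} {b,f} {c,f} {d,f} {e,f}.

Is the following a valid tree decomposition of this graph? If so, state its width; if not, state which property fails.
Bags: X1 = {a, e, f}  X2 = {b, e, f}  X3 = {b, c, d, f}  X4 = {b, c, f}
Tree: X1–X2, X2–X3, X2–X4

No — bags containing vertex c are not connected in the tree.

A tree decomposition must satisfy three properties: every vertex lies in some bag; for every edge, both endpoints lie together in some bag; and for every vertex, the bags containing it form a connected subtree. Here bags containing vertex c are not connected in the tree, so the decomposition is invalid.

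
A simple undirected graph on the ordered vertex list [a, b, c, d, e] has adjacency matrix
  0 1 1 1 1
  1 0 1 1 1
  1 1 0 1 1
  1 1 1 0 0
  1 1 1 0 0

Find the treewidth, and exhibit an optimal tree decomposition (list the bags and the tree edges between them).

The largest bag has 4 vertices, giving width 3; this decomposition certifies tw(G) ≤ 3. For the lower bound, the 4 vertices {a, b, c, d} are pairwise adjacent, and any tree decomposition puts a clique entirely inside one bag — forcing width ≥ 3. Hence tw(G) = 3 exactly.

Treewidth 3.
One optimal decomposition is:
Bags: B1 = {a, b, c, e}  B2 = {a, b, c, d}
Tree: B1–B2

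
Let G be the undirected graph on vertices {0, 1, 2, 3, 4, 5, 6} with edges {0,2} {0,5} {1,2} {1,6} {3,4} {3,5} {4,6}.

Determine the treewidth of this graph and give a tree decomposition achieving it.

Treewidth 2.
One optimal decomposition is:
Bags: B1 = {3, 4, 5}  B2 = {0, 4, 5}  B3 = {0, 2, 4}  B4 = {1, 2, 4}  B5 = {1, 4, 6}
Tree: B1–B2, B2–B3, B3–B4, B4–B5

Every bag has size at most 3, so the width is 3 − 1 = 2 and tw(G) ≤ 2. The edges 4–3–5–0–2–1–6–4 form a cycle, so G is not a tree and its treewidth is at least 2. Combining the bounds, tw(G) = 2.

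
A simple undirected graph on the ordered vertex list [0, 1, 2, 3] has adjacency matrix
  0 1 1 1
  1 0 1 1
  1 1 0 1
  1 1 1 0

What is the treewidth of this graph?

3

A width-3 tree decomposition is:
Bags: B1 = {0, 1, 2, 3}
Tree: (single bag)
With just one bag of size 4, the width is 4 − 1 = 3, so tw(G) ≤ 3. Conversely, {0, 1, 2, 3} is a clique of size 4, and the vertices of any clique must share a bag in every tree decomposition; so some bag has ≥ 4 vertices and tw(G) ≥ 3. Combining the bounds, tw(G) = 3.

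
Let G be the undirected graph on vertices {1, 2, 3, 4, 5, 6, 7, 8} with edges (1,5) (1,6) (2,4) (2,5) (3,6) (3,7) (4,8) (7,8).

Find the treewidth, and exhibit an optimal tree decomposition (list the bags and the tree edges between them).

Treewidth 2.
One such decomposition:
Bags: B1 = {1, 3, 6}  B2 = {1, 3, 5}  B3 = {2, 3, 5}  B4 = {2, 3, 4}  B5 = {3, 4, 8}  B6 = {3, 7, 8}
Tree: B1–B2, B2–B3, B3–B4, B4–B5, B5–B6

Each bag holds 3 vertices, so the decomposition has width 2, which upper-bounds the treewidth. The edges 3–6–1–5–2–4–8–7–3 form a cycle, so G is not a tree and its treewidth is at least 2. Hence tw(G) = 2 exactly.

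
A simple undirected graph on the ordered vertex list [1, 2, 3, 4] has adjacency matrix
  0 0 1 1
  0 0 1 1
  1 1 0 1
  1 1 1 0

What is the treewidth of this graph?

A width-2 tree decomposition is:
Bags: B1 = {1, 3, 4}  B2 = {2, 3, 4}
Tree: B1–B2
Each bag holds 3 vertices, so the decomposition has width 2, which upper-bounds the treewidth. Conversely, {1, 3, 4} is a clique of size 3, and the vertices of any clique must share a bag in every tree decomposition; so some bag has ≥ 3 vertices and tw(G) ≥ 2. The upper and lower bounds meet at 2, so that is the treewidth.

2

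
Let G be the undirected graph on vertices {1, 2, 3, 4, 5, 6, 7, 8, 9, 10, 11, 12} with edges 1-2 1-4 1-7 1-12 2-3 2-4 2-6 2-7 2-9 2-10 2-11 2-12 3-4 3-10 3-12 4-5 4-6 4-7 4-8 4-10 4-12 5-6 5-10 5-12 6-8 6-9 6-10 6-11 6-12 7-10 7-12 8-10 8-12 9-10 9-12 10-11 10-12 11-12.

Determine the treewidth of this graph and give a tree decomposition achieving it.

Treewidth 4.
One optimal decomposition is:
Bags: B1 = {2, 4, 6, 10, 12}  B2 = {2, 6, 10, 11, 12}  B3 = {2, 3, 4, 10, 12}  B4 = {2, 4, 7, 10, 12}  B5 = {4, 5, 6, 10, 12}  B6 = {1, 2, 4, 7, 12}  B7 = {2, 6, 9, 10, 12}  B8 = {4, 6, 8, 10, 12}
Tree: B1–B2, B1–B3, B1–B4, B1–B5, B4–B6, B2–B7, B1–B8

Every bag has size at most 5, so the width is 5 − 1 = 4 and tw(G) ≤ 4. For the lower bound, the 5 vertices {1, 2, 4, 7, 12} are pairwise adjacent, and any tree decomposition puts a clique entirely inside one bag — forcing width ≥ 4. Hence tw(G) = 4 exactly.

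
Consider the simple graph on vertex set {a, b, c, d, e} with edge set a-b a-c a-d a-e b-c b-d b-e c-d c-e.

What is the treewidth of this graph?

A width-3 tree decomposition is:
Bags: B1 = {a, b, c, d}  B2 = {a, b, c, e}
Tree: B1–B2
The largest bag has 4 vertices, giving width 3; this decomposition certifies tw(G) ≤ 3. For the lower bound, the 4 vertices {a, b, c, d} are pairwise adjacent, and any tree decomposition puts a clique entirely inside one bag — forcing width ≥ 3. Therefore the treewidth is 3.

3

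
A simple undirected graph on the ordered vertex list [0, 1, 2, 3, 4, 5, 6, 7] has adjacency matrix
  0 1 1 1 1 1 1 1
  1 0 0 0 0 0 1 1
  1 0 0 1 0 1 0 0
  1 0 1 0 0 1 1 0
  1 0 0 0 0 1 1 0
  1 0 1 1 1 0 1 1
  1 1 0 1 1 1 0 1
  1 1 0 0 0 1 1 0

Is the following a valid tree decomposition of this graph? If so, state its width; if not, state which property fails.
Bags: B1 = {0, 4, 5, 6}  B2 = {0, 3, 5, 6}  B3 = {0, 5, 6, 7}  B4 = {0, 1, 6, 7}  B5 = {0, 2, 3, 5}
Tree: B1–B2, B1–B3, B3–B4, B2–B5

Yes; width 3.

Every vertex of G appears in some bag (union = {0, 1, 2, 3, 4, 5, 6, 7}); every edge is covered by a bag; and for each vertex v the set of bags containing v is connected in the bag tree. The decomposition is therefore valid. The largest bag has 4 vertices, so the width is 3.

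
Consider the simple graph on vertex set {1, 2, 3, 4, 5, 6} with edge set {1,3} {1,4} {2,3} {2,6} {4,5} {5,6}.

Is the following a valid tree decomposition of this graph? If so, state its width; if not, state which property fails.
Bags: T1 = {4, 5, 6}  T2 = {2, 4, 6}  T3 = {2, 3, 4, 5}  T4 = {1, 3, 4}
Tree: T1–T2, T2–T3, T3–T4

No — bags containing vertex 5 are not connected in the tree.

A tree decomposition must satisfy three properties: every vertex lies in some bag; for every edge, both endpoints lie together in some bag; and for every vertex, the bags containing it form a connected subtree. Here bags containing vertex 5 are not connected in the tree, so the decomposition is invalid.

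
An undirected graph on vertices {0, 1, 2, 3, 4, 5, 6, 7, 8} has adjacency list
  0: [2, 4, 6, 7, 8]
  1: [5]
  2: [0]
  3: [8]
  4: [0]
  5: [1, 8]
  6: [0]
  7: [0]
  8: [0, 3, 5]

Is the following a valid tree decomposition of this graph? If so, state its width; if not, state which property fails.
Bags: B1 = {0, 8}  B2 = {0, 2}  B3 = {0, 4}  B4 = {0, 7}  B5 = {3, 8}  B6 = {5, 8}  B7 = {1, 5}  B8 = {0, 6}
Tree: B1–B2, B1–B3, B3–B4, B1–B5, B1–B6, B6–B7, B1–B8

Checking the three conditions: (i) the bags cover all of {0, 1, 2, 3, 4, 5, 6, 7, 8}; (ii) for each edge, some bag contains both endpoints; (iii) the bags containing any fixed vertex form a subtree. All hold, so the decomposition is valid with width 2 − 1 = 1.

Yes; width 1.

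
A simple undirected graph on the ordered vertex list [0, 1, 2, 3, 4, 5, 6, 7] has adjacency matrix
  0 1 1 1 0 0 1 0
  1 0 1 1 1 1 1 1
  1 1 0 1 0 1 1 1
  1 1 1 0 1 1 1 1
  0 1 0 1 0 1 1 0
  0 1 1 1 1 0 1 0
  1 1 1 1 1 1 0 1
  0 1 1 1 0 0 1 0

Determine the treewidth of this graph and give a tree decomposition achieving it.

Each bag holds 5 vertices, so the decomposition has width 4, which upper-bounds the treewidth. On the other hand G contains the 5-clique {0, 1, 2, 3, 6}. A clique must lie in a single bag of any decomposition, so no decomposition can have width below 4. The upper and lower bounds meet at 4, so that is the treewidth.

Treewidth 4.
One such decomposition:
Bags: B1 = {0, 1, 2, 3, 6}  B2 = {1, 2, 3, 5, 6}  B3 = {1, 3, 4, 5, 6}  B4 = {1, 2, 3, 6, 7}
Tree: B1–B2, B2–B3, B1–B4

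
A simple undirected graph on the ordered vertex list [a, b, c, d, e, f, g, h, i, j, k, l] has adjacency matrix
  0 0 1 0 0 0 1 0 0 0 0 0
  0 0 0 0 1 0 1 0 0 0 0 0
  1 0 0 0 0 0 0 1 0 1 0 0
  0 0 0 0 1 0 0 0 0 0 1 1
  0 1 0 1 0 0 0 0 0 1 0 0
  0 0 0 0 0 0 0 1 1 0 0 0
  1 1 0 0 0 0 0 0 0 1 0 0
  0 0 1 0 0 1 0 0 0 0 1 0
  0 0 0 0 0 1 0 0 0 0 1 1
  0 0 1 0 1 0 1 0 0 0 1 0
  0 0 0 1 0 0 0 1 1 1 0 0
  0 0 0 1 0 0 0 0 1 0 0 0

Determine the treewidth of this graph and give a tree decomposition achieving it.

Treewidth 3.
One such decomposition:
Bags: B1 = {d, f, i, l}  B2 = {d, f, i, k}  B3 = {d, f, h, k}  B4 = {d, e, h, k}  B5 = {e, h, j, k}  B6 = {c, e, h, j}  B7 = {b, c, e, j}  B8 = {b, c, g, j}  B9 = {a, b, c, g}
Tree: B1–B2, B2–B3, B3–B4, B4–B5, B5–B6, B6–B7, B7–B8, B8–B9

Each bag holds 4 vertices, so the decomposition has width 3, which upper-bounds the treewidth. For the lower bound: the 4 vertex sets {f,i,l}, {d}, {k}, {c,e,h,j} are disjoint, each induces a connected subgraph, and every pair is joined by at least one edge of G. Contracting each set to a single vertex therefore yields K_{4} as a minor, and since treewidth is minor-monotone, tw(G) ≥ tw(K_{4}) = 3. Therefore the treewidth is 3.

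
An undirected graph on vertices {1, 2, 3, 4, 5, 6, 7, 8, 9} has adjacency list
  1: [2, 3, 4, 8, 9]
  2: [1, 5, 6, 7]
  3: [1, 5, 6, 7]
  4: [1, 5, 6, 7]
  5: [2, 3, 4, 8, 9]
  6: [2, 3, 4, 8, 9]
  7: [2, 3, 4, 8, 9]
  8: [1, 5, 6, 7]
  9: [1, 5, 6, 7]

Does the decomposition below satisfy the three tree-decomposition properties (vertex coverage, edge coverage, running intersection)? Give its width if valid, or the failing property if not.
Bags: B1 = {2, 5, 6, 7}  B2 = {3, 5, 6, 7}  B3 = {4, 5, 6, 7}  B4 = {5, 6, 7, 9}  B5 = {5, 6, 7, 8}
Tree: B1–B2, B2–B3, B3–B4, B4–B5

No — vertex 1 appears in no bag.

A tree decomposition must satisfy three properties: every vertex lies in some bag; for every edge, both endpoints lie together in some bag; and for every vertex, the bags containing it form a connected subtree. Here vertex 1 appears in no bag, so the decomposition is invalid.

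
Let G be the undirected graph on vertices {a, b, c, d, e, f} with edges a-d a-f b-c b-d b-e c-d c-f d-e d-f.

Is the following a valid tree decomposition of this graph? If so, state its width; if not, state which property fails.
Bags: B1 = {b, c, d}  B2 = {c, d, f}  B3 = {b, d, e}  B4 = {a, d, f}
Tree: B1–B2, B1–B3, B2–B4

Yes; width 2.

Vertex coverage: the bags together contain {a, b, c, d, e, f}, the full vertex set. Edge coverage: each edge of G has both endpoints in at least one bag. Running intersection: for every vertex, the bags containing it form a connected subtree. All three properties hold, so this is a valid tree decomposition of width max|bag| − 1 = 2, and hence tw(G) ≤ 2.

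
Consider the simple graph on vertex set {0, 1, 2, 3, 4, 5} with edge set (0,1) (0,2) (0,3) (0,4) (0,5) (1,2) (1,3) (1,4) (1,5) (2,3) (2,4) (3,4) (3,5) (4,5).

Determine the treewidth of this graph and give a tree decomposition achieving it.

Treewidth 4.
Bags: B1 = {0, 1, 3, 4, 5}  B2 = {0, 1, 2, 3, 4}
Tree: B1–B2

The largest bag has 5 vertices, giving width 4; this decomposition certifies tw(G) ≤ 4. On the other hand G contains the 5-clique {0, 1, 2, 3, 4}. A clique must lie in a single bag of any decomposition, so no decomposition can have width below 4. Hence tw(G) = 4 exactly.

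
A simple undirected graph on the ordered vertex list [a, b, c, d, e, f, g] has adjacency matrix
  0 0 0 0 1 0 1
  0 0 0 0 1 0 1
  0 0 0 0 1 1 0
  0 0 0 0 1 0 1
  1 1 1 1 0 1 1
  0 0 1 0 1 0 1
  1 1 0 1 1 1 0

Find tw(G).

2

A width-2 tree decomposition is:
Bags: B1 = {d, e, g}  B2 = {e, f, g}  B3 = {c, e, f}  B4 = {b, e, g}  B5 = {a, e, g}
Tree: B1–B2, B2–B3, B2–B4, B2–B5
Every bag has size at most 3, so the width is 3 − 1 = 2 and tw(G) ≤ 2. Conversely, {d, e, g} is a clique of size 3, and the vertices of any clique must share a bag in every tree decomposition; so some bag has ≥ 3 vertices and tw(G) ≥ 2. Hence tw(G) = 2 exactly.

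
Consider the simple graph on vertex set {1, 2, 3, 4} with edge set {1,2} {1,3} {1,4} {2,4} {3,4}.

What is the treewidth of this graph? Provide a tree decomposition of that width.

Treewidth 2.
Bags: B1 = {1, 3, 4}  B2 = {1, 2, 4}
Tree: B1–B2

Each bag holds 3 vertices, so the decomposition has width 2, which upper-bounds the treewidth. Conversely, {1, 2, 4} is a clique of size 3, and the vertices of any clique must share a bag in every tree decomposition; so some bag has ≥ 3 vertices and tw(G) ≥ 2. Hence tw(G) = 2 exactly.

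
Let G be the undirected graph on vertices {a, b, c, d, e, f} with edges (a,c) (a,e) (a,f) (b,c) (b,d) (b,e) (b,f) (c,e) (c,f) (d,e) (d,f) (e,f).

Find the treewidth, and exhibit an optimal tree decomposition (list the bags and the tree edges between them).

Treewidth 3.
Bags: B1 = {b, d, e, f}  B2 = {b, c, e, f}  B3 = {a, c, e, f}
Tree: B1–B2, B2–B3

The largest bag has 4 vertices, giving width 3; this decomposition certifies tw(G) ≤ 3. Conversely, {b, d, e, f} is a clique of size 4, and the vertices of any clique must share a bag in every tree decomposition; so some bag has ≥ 4 vertices and tw(G) ≥ 3. Combining the bounds, tw(G) = 3.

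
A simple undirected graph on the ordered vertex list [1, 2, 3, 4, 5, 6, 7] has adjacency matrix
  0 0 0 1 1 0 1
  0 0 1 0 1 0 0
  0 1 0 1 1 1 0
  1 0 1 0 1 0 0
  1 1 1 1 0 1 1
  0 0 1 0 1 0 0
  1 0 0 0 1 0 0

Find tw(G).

2

A width-2 tree decomposition is:
Bags: B1 = {1, 4, 5}  B2 = {3, 4, 5}  B3 = {3, 5, 6}  B4 = {2, 3, 5}  B5 = {1, 5, 7}
Tree: B1–B2, B2–B3, B2–B4, B1–B5
Each bag holds 3 vertices, so the decomposition has width 2, which upper-bounds the treewidth. Conversely, {1, 4, 5} is a clique of size 3, and the vertices of any clique must share a bag in every tree decomposition; so some bag has ≥ 3 vertices and tw(G) ≥ 2. Hence tw(G) = 2 exactly.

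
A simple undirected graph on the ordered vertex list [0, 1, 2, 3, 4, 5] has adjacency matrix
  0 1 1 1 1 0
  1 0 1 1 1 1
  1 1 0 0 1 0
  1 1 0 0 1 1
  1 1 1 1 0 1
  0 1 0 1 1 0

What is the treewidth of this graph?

A width-3 tree decomposition is:
Bags: B1 = {0, 1, 2, 4}  B2 = {0, 1, 3, 4}  B3 = {1, 3, 4, 5}
Tree: B1–B2, B2–B3
Each bag holds 4 vertices, so the decomposition has width 3, which upper-bounds the treewidth. Conversely, {0, 1, 2, 4} is a clique of size 4, and the vertices of any clique must share a bag in every tree decomposition; so some bag has ≥ 4 vertices and tw(G) ≥ 3. Hence tw(G) = 3 exactly.

3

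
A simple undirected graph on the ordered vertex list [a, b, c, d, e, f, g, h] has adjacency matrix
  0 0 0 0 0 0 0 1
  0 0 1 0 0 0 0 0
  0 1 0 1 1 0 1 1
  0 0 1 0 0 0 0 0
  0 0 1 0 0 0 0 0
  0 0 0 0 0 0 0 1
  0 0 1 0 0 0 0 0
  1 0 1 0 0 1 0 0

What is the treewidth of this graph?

A width-1 tree decomposition is:
Bags: B1 = {c, d}  B2 = {c, g}  B3 = {c, h}  B4 = {b, c}  B5 = {a, h}  B6 = {c, e}  B7 = {f, h}
Tree: B1–B2, B2–B3, B3–B4, B3–B5, B1–B6, B5–B7
The largest bag has 2 vertices, giving width 1; this decomposition certifies tw(G) ≤ 1. Any graph with an edge has treewidth ≥ 1, and G has the edge d–c. The upper and lower bounds meet at 1, so that is the treewidth.

1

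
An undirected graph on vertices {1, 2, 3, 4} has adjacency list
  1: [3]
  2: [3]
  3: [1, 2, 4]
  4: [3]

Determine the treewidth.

1

A width-1 tree decomposition is:
Bags: B1 = {3, 4}  B2 = {1, 3}  B3 = {2, 3}
Tree: B1–B2, B2–B3
Every bag has size at most 2, so the width is 2 − 1 = 1 and tw(G) ≤ 1. Any graph with an edge has treewidth ≥ 1, and G has the edge 4–3. The upper and lower bounds meet at 1, so that is the treewidth.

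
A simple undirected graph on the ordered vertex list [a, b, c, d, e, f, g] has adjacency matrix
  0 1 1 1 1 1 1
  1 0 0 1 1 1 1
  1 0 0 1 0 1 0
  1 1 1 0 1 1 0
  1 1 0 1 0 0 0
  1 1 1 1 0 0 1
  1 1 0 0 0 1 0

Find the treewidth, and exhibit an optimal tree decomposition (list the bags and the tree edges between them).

Treewidth 3.
One optimal decomposition is:
Bags: B1 = {a, b, d, f}  B2 = {a, b, d, e}  B3 = {a, b, f, g}  B4 = {a, c, d, f}
Tree: B1–B2, B1–B3, B1–B4

Each bag holds 4 vertices, so the decomposition has width 3, which upper-bounds the treewidth. For the lower bound, the 4 vertices {a, b, d, e} are pairwise adjacent, and any tree decomposition puts a clique entirely inside one bag — forcing width ≥ 3. Combining the bounds, tw(G) = 3.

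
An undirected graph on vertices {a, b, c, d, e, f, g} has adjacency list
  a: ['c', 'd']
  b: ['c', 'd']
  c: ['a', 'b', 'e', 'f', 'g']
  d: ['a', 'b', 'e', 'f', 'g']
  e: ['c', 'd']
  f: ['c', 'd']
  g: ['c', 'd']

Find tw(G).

2

A width-2 tree decomposition is:
Bags: B1 = {a, c, d}  B2 = {b, c, d}  B3 = {c, d, f}  B4 = {c, d, e}  B5 = {c, d, g}
Tree: B1–B2, B2–B3, B3–B4, B4–B5
The largest bag has 3 vertices, giving width 2; this decomposition certifies tw(G) ≤ 2. For the lower bound, G contains the cycle c–a–d–b–c, so G is not a forest; only forests have treewidth ≤ 1, hence tw(G) ≥ 2. Combining the bounds, tw(G) = 2.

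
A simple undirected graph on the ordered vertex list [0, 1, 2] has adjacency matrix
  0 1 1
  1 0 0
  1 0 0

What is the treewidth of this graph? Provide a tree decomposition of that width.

Treewidth 1.
One optimal decomposition is:
Bags: B1 = {0, 2}  B2 = {0, 1}
Tree: B1–B2

Each bag holds 2 vertices, so the decomposition has width 1, which upper-bounds the treewidth. Since G has at least one edge (e.g. 2–0), it is not an edgeless graph, so tw(G) ≥ 1. Therefore the treewidth is 1.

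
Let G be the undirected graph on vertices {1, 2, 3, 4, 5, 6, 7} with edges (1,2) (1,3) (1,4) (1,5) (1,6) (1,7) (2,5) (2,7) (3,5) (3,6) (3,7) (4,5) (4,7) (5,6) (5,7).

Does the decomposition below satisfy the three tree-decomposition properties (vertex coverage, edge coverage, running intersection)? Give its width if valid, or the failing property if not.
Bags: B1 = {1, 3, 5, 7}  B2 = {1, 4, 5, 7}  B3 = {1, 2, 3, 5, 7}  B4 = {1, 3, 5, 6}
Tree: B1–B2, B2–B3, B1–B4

No — bags containing vertex 3 are not connected in the tree.

A tree decomposition must satisfy three properties: every vertex lies in some bag; for every edge, both endpoints lie together in some bag; and for every vertex, the bags containing it form a connected subtree. Here bags containing vertex 3 are not connected in the tree, so the decomposition is invalid.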